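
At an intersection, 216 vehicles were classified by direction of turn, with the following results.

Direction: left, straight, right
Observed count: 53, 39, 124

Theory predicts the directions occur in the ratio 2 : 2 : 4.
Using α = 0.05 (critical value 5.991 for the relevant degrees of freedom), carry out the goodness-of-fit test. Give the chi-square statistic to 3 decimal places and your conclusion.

Ratio total = 8. Expected counts: 216×2/8 = 54, 216×2/8 = 54, 216×4/8 = 108.
left: (53 − 54)²/54 = 1/54 = 0.0185
straight: (39 − 54)²/54 = 225/54 = 4.1667
right: (124 − 108)²/108 = 256/108 = 2.3704
Sum = 6.556
df = 2. Since 6.556 > 5.991, we reject H₀.

6.556; reject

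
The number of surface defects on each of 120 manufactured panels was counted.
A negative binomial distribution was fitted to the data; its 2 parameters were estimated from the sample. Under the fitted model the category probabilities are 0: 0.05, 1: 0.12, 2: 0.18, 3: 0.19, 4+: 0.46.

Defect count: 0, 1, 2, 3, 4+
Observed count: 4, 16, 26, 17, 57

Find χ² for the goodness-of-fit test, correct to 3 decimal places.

Expected counts E_i = n·p_i: 120×0.05 = 6, 120×0.12 = 14.4, 120×0.18 = 21.6, 120×0.19 = 22.8, 120×0.46 = 55.2.
cat         O        E   (O−E)²/E
0           4        6     0.6667
1          16     14.4     0.1778
2          26     21.6     0.8963
3          17     22.8     1.4754
4+         57     55.2     0.0587
Sum = 3.275

3.275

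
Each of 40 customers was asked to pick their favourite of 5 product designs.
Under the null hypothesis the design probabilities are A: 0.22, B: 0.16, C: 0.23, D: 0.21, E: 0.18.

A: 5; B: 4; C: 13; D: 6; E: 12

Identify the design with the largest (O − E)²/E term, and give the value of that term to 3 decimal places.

Expected counts E_i = n·p_i: 40×0.22 = 8.8, 40×0.16 = 6.4, 40×0.23 = 9.2, 40×0.21 = 8.4, 40×0.18 = 7.2.
A: (5 − 8.8)²/8.8 = 14.44/8.8 = 1.6409
B: (4 − 6.4)²/6.4 = 5.76/6.4 = 0.9000
C: (13 − 9.2)²/9.2 = 14.44/9.2 = 1.5696
D: (6 − 8.4)²/8.4 = 5.76/8.4 = 0.6857
E: (12 − 7.2)²/7.2 = 23.04/7.2 = 3.2000
The largest term is for E: 3.200.

E, 3.200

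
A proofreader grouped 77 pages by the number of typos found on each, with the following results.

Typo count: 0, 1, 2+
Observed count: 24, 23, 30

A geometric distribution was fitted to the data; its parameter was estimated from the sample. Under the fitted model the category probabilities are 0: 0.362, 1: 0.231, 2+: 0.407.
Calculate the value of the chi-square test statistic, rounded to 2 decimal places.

Expected counts E_i = n·p_i: 77×0.362 = 27.874, 77×0.231 = 17.787, 77×0.407 = 31.339.
χ² = (24−27.874)²/27.874 + (23−17.787)²/17.787 + (30−31.339)²/31.339
   = 0.538 + 1.528 + 0.057
Sum = 2.12

2.12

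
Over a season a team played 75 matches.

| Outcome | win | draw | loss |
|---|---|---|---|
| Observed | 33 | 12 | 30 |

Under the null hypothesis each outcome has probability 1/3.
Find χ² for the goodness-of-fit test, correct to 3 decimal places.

Expected count for each of the 3 categories: 75/3 = 25.
win: (33 − 25)²/25 = 64/25 = 2.5600
draw: (12 − 25)²/25 = 169/25 = 6.7600
loss: (30 − 25)²/25 = 25/25 = 1.0000
Sum = 10.320

10.320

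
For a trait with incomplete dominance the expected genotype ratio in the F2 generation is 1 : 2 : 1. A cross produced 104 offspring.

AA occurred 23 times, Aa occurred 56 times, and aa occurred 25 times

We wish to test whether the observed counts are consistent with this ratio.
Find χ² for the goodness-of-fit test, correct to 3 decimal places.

0.692

Ratio total = 4. Expected counts: 104×1/4 = 26, 104×2/4 = 52, 104×1/4 = 26.
χ² = (23−26)²/26 + (56−52)²/52 + (25−26)²/26
   = 0.3462 + 0.3077 + 0.0385
Sum = 0.692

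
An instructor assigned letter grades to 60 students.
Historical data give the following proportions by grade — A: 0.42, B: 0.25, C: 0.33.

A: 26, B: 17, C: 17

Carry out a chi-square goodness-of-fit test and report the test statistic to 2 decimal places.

Expected counts E_i = n·p_i: 60×0.42 = 25.2, 60×0.25 = 15, 60×0.33 = 19.8.
A: (26 − 25.2)²/25.2 = 0.64/25.2 = 0.025
B: (17 − 15)²/15 = 4/15 = 0.267
C: (17 − 19.8)²/19.8 = 7.84/19.8 = 0.396
Sum = 0.69

0.69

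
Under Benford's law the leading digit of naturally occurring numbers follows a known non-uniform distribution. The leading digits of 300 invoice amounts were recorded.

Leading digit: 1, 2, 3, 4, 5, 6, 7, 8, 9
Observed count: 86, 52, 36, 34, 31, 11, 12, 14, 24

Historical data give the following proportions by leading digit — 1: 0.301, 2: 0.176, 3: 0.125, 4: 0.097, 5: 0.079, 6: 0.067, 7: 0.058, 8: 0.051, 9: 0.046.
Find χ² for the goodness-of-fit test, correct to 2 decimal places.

Expected counts E_i = n·p_i: 300×0.301 = 90.3, 300×0.176 = 52.8, 300×0.125 = 37.5, 300×0.097 = 29.1, 300×0.079 = 23.7, 300×0.067 = 20.1, 300×0.058 = 17.4, 300×0.051 = 15.3, 300×0.046 = 13.8.
χ² = (86−90.3)²/90.3 + (52−52.8)²/52.8 + (36−37.5)²/37.5 + (34−29.1)²/29.1 + (31−23.7)²/23.7 + (11−20.1)²/20.1 + (12−17.4)²/17.4 + (14−15.3)²/15.3 + (24−13.8)²/13.8
   = 0.205 + 0.012 + 0.060 + 0.825 + 2.249 + 4.120 + 1.676 + 0.110 + 7.539
Sum = 16.80

16.80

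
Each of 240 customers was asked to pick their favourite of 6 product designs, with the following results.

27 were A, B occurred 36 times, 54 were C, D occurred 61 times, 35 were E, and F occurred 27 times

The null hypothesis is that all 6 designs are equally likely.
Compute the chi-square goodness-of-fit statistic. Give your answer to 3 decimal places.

Expected count for each of the 6 categories: 240/6 = 40.
cat         O        E   (O−E)²/E
A          27       40     4.2250
B          36       40     0.4000
C          54       40     4.9000
D          61       40    11.0250
E          35       40     0.6250
F          27       40     4.2250
Sum = 25.400

25.400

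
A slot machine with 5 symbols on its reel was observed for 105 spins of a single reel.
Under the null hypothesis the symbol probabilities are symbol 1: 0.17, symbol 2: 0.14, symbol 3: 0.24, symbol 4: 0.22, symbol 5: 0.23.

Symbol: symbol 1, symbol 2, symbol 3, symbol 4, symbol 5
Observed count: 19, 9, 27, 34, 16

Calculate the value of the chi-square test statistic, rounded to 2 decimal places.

10.31

Expected counts E_i = n·p_i: 105×0.17 = 17.85, 105×0.14 = 14.7, 105×0.24 = 25.2, 105×0.22 = 23.1, 105×0.23 = 24.15.
cat           O        E   (O−E)²/E
symbol 1     19    17.85      0.074
symbol 2      9     14.7      2.210
symbol 3     27     25.2      0.129
symbol 4     34     23.1      5.143
symbol 5     16    24.15      2.750
Sum = 10.31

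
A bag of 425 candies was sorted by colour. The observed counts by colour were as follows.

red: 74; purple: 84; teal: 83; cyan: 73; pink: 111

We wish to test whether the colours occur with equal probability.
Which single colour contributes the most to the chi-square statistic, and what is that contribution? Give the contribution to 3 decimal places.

pink, 7.953

Expected count for each of the 5 categories: 425/5 = 85.
red: (74 − 85)²/85 = 121/85 = 1.4235
purple: (84 − 85)²/85 = 1/85 = 0.0118
teal: (83 − 85)²/85 = 4/85 = 0.0471
cyan: (73 − 85)²/85 = 144/85 = 1.6941
pink: (111 − 85)²/85 = 676/85 = 7.9529
The largest term is for pink: 7.953.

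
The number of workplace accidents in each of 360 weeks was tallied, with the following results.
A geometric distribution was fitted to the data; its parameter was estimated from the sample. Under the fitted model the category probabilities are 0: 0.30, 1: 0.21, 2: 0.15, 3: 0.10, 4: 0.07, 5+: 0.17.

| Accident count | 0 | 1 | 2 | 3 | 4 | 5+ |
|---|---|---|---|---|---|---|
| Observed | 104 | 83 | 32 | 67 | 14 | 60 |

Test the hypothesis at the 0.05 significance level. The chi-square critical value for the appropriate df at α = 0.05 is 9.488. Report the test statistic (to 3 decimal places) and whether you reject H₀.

41.531; reject

Expected counts E_i = n·p_i: 360×0.30 = 108, 360×0.21 = 75.6, 360×0.15 = 54, 360×0.10 = 36, 360×0.07 = 25.2, 360×0.17 = 61.2.
cat         O        E   (O−E)²/E
0         104      108     0.1481
1          83     75.6     0.7243
2          32       54     8.9630
3          67       36    26.6944
4          14     25.2     4.9778
5+         60     61.2     0.0235
Sum = 41.531
df = 4. Since 41.531 > 9.488, we reject H₀.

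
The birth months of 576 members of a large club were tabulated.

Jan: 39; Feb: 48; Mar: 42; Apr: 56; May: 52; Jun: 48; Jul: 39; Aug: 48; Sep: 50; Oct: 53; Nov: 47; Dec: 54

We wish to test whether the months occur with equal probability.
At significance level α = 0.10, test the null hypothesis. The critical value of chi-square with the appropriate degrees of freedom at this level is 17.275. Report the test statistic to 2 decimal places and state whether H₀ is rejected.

7.17; do not reject

Expected count for each of the 12 categories: 576/12 = 48.
Jan: (39 − 48)²/48 = 81/48 = 1.688
Feb: (48 − 48)²/48 = 0/48 = 0.000
Mar: (42 − 48)²/48 = 36/48 = 0.750
Apr: (56 − 48)²/48 = 64/48 = 1.333
May: (52 − 48)²/48 = 16/48 = 0.333
Jun: (48 − 48)²/48 = 0/48 = 0.000
Jul: (39 − 48)²/48 = 81/48 = 1.688
Aug: (48 − 48)²/48 = 0/48 = 0.000
Sep: (50 − 48)²/48 = 4/48 = 0.083
Oct: (53 − 48)²/48 = 25/48 = 0.521
Nov: (47 − 48)²/48 = 1/48 = 0.021
Dec: (54 − 48)²/48 = 36/48 = 0.750
Sum = 7.17
df = 11. Since 7.17 < 17.275, we do not reject H₀.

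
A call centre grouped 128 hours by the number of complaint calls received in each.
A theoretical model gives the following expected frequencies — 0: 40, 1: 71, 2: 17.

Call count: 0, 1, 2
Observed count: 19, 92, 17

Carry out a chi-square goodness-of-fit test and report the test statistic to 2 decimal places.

0: (19 − 40)²/40 = 441/40 = 11.025
1: (92 − 71)²/71 = 441/71 = 6.211
2: (17 − 17)²/17 = 0/17 = 0.000
Sum = 17.24

17.24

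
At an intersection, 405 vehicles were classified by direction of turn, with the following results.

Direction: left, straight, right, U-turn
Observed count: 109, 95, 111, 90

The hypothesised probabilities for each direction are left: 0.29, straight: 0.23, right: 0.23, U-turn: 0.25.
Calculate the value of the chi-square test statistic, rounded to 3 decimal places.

Expected counts E_i = n·p_i: 405×0.29 = 117.45, 405×0.23 = 93.15, 405×0.23 = 93.15, 405×0.25 = 101.25.
χ² = (109−117.45)²/117.45 + (95−93.15)²/93.15 + (111−93.15)²/93.15 + (90−101.25)²/101.25
   = 0.6079 + 0.0367 + 3.4205 + 1.2500
Sum = 5.315

5.315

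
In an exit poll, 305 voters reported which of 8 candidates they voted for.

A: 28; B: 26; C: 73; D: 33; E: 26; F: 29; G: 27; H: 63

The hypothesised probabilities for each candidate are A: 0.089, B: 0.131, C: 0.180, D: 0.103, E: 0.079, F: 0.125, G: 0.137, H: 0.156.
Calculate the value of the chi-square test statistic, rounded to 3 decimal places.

23.512

Expected counts E_i = n·p_i: 305×0.089 = 27.145, 305×0.131 = 39.955, 305×0.180 = 54.9, 305×0.103 = 31.415, 305×0.079 = 24.095, 305×0.125 = 38.125, 305×0.137 = 41.785, 305×0.156 = 47.58.
A: (28 − 27.145)²/27.145 = 0.731025/27.145 = 0.0269
B: (26 − 39.955)²/39.955 = 194.742025/39.955 = 4.8740
C: (73 − 54.9)²/54.9 = 327.61/54.9 = 5.9674
D: (33 − 31.415)²/31.415 = 2.512225/31.415 = 0.0800
E: (26 − 24.095)²/24.095 = 3.629025/24.095 = 0.1506
F: (29 − 38.125)²/38.125 = 83.265625/38.125 = 2.1840
G: (27 − 41.785)²/41.785 = 218.596225/41.785 = 5.2315
H: (63 − 47.58)²/47.58 = 237.7764/47.58 = 4.9974
Sum = 23.512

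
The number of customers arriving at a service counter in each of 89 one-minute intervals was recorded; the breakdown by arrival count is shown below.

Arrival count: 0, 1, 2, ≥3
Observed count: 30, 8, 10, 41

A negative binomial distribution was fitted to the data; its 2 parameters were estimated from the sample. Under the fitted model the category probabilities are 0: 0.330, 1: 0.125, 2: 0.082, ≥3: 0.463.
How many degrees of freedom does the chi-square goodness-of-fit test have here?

1

There are k = 4 categories and 2 parameters estimated from the data, so df = 4 − 1 − 2 = 1.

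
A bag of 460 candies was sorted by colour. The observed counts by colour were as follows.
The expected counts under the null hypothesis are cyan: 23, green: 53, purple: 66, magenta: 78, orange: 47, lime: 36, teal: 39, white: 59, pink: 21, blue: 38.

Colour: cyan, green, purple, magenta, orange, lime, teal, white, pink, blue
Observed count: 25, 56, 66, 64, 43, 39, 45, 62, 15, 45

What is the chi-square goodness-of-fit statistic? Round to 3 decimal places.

7.526

cyan: (25 − 23)²/23 = 4/23 = 0.1739
green: (56 − 53)²/53 = 9/53 = 0.1698
purple: (66 − 66)²/66 = 0/66 = 0.0000
magenta: (64 − 78)²/78 = 196/78 = 2.5128
orange: (43 − 47)²/47 = 16/47 = 0.3404
lime: (39 − 36)²/36 = 9/36 = 0.2500
teal: (45 − 39)²/39 = 36/39 = 0.9231
white: (62 − 59)²/59 = 9/59 = 0.1525
pink: (15 − 21)²/21 = 36/21 = 1.7143
blue: (45 − 38)²/38 = 49/38 = 1.2895
Sum = 7.526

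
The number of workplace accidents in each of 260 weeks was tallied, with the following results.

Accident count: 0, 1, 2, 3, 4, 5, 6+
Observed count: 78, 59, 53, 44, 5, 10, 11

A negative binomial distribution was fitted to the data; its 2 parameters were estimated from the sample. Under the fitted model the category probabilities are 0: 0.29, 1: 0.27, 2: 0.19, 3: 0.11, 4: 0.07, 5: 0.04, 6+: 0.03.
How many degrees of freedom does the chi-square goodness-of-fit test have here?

There are k = 7 categories and 2 parameters estimated from the data, so df = 7 − 1 − 2 = 4.

4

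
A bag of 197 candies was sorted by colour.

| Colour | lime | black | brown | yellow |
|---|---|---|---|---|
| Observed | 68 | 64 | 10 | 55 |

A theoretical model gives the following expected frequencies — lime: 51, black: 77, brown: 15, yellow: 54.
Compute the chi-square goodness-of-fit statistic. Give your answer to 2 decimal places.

9.55

lime: (68 − 51)²/51 = 289/51 = 5.667
black: (64 − 77)²/77 = 169/77 = 2.195
brown: (10 − 15)²/15 = 25/15 = 1.667
yellow: (55 − 54)²/54 = 1/54 = 0.019
Sum = 9.55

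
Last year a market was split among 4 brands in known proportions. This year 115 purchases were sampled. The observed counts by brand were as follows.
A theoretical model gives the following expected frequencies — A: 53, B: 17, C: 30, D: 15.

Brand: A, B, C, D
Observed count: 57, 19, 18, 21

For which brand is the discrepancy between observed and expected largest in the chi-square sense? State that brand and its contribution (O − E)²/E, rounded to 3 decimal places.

C, 4.800

A: (57 − 53)²/53 = 16/53 = 0.3019
B: (19 − 17)²/17 = 4/17 = 0.2353
C: (18 − 30)²/30 = 144/30 = 4.8000
D: (21 − 15)²/15 = 36/15 = 2.4000
The largest term is for C: 4.800.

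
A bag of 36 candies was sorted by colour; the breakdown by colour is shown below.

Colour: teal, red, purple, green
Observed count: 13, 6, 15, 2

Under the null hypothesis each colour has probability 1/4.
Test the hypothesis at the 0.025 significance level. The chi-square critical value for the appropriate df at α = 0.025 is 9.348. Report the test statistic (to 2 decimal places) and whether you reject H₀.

12.22; reject

Under H₀ each category has probability 1/4, so each expected count is 36/4 = 9.
teal: (13 − 9)²/9 = 16/9 = 1.778
red: (6 − 9)²/9 = 9/9 = 1.000
purple: (15 − 9)²/9 = 36/9 = 4.000
green: (2 − 9)²/9 = 49/9 = 5.444
Sum = 12.22
df = 3. Since 12.22 > 9.348, we reject H₀.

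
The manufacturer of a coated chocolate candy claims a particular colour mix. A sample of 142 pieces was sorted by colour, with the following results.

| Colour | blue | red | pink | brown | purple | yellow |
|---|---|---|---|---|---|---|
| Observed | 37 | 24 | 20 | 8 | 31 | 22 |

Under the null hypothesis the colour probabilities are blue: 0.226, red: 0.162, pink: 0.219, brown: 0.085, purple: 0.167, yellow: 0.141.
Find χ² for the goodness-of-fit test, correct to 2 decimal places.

8.56

Expected counts E_i = n·p_i: 142×0.226 = 32.092, 142×0.162 = 23.004, 142×0.219 = 31.098, 142×0.085 = 12.07, 142×0.167 = 23.714, 142×0.141 = 20.022.
blue: (37 − 32.092)²/32.092 = 24.088464/32.092 = 0.751
red: (24 − 23.004)²/23.004 = 0.992016/23.004 = 0.043
pink: (20 − 31.098)²/31.098 = 123.165604/31.098 = 3.961
brown: (8 − 12.07)²/12.07 = 16.5649/12.07 = 1.372
purple: (31 − 23.714)²/23.714 = 53.085796/23.714 = 2.239
yellow: (22 − 20.022)²/20.022 = 3.912484/20.022 = 0.195
Sum = 8.56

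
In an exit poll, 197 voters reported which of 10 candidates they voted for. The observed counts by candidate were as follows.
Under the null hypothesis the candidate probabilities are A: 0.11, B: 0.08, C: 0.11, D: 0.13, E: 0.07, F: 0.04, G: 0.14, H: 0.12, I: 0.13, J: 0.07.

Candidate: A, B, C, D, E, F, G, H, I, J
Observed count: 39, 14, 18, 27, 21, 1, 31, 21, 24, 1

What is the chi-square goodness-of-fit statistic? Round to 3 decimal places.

37.212

Expected counts E_i = n·p_i: 197×0.11 = 21.67, 197×0.08 = 15.76, 197×0.11 = 21.67, 197×0.13 = 25.61, 197×0.07 = 13.79, 197×0.04 = 7.88, 197×0.14 = 27.58, 197×0.12 = 23.64, 197×0.13 = 25.61, 197×0.07 = 13.79.
A: (39 − 21.67)²/21.67 = 300.3289/21.67 = 13.8592
B: (14 − 15.76)²/15.76 = 3.0976/15.76 = 0.1965
C: (18 − 21.67)²/21.67 = 13.4689/21.67 = 0.6215
D: (27 − 25.61)²/25.61 = 1.9321/25.61 = 0.0754
E: (21 − 13.79)²/13.79 = 51.9841/13.79 = 3.7697
F: (1 − 7.88)²/7.88 = 47.3344/7.88 = 6.0069
G: (31 − 27.58)²/27.58 = 11.6964/27.58 = 0.4241
H: (21 − 23.64)²/23.64 = 6.9696/23.64 = 0.2948
I: (24 − 25.61)²/25.61 = 2.5921/25.61 = 0.1012
J: (1 − 13.79)²/13.79 = 163.5841/13.79 = 11.8625
Sum = 37.212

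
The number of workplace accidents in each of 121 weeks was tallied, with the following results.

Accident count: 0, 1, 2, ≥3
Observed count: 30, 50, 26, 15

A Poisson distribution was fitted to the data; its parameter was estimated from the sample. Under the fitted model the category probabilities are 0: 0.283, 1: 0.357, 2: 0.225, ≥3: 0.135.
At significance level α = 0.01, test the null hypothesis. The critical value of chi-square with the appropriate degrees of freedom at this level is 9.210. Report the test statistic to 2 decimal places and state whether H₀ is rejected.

Expected counts E_i = n·p_i: 121×0.283 = 34.243, 121×0.357 = 43.197, 121×0.225 = 27.225, 121×0.135 = 16.335.
cat         O        E   (O−E)²/E
0          30   34.243      0.526
1          50   43.197      1.071
2          26   27.225      0.055
≥3         15   16.335      0.109
Sum = 1.76
df = 2. Since 1.76 < 9.210, we do not reject H₀.

1.76; do not reject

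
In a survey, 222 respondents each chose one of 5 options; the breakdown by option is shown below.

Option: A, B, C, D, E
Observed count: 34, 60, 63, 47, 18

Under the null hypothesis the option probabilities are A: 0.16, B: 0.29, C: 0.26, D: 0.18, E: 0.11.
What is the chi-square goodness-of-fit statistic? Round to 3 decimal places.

3.774

Expected counts E_i = n·p_i: 222×0.16 = 35.52, 222×0.29 = 64.38, 222×0.26 = 57.72, 222×0.18 = 39.96, 222×0.11 = 24.42.
A: (34 − 35.52)²/35.52 = 2.3104/35.52 = 0.0650
B: (60 − 64.38)²/64.38 = 19.1844/64.38 = 0.2980
C: (63 − 57.72)²/57.72 = 27.8784/57.72 = 0.4830
D: (47 − 39.96)²/39.96 = 49.5616/39.96 = 1.2403
E: (18 − 24.42)²/24.42 = 41.2164/24.42 = 1.6878
Sum = 3.774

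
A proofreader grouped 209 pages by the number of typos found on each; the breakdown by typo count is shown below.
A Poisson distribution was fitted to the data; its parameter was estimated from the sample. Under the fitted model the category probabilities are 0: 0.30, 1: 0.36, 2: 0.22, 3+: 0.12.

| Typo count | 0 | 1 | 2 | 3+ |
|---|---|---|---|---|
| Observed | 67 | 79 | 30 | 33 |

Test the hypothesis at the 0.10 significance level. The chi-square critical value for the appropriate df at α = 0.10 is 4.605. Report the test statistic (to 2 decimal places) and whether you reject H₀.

Expected counts E_i = n·p_i: 209×0.30 = 62.7, 209×0.36 = 75.24, 209×0.22 = 45.98, 209×0.12 = 25.08.
0: (67 − 62.7)²/62.7 = 18.49/62.7 = 0.295
1: (79 − 75.24)²/75.24 = 14.1376/75.24 = 0.188
2: (30 − 45.98)²/45.98 = 255.3604/45.98 = 5.554
3+: (33 − 25.08)²/25.08 = 62.7264/25.08 = 2.501
Sum = 8.54
df = 2. Since 8.54 > 4.605, we reject H₀.

8.54; reject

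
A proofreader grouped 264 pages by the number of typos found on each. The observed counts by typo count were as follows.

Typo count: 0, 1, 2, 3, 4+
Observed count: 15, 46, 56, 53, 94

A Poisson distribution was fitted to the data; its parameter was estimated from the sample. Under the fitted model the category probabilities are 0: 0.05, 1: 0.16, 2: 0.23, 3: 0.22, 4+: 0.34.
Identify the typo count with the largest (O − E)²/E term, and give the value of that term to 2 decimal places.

3, 0.44

Expected counts E_i = n·p_i: 264×0.05 = 13.2, 264×0.16 = 42.24, 264×0.23 = 60.72, 264×0.22 = 58.08, 264×0.34 = 89.76.
cat         O        E   (O−E)²/E
0          15     13.2      0.245
1          46    42.24      0.335
2          56    60.72      0.367
3          53    58.08      0.444
4+         94    89.76      0.200
The largest term is for 3: 0.44.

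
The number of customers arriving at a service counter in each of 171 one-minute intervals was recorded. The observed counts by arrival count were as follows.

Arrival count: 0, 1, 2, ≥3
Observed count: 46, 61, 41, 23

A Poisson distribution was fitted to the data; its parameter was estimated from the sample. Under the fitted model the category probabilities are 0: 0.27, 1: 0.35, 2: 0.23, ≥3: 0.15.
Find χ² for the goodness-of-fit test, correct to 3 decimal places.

Expected counts E_i = n·p_i: 171×0.27 = 46.17, 171×0.35 = 59.85, 171×0.23 = 39.33, 171×0.15 = 25.65.
cat         O        E   (O−E)²/E
0          46    46.17     0.0006
1          61    59.85     0.0221
2          41    39.33     0.0709
≥3         23    25.65     0.2738
Sum = 0.367

0.367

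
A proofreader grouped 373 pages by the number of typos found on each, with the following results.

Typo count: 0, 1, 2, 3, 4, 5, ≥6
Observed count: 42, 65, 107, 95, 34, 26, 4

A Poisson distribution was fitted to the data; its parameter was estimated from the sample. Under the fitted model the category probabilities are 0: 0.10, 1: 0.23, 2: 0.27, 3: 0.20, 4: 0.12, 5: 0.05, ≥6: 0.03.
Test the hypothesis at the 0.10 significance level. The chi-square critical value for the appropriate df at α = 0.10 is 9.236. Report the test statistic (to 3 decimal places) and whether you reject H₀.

21.705; reject

Expected counts E_i = n·p_i: 373×0.10 = 37.3, 373×0.23 = 85.79, 373×0.27 = 100.71, 373×0.20 = 74.6, 373×0.12 = 44.76, 373×0.05 = 18.65, 373×0.03 = 11.19.
χ² = (42−37.3)²/37.3 + (65−85.79)²/85.79 + (107−100.71)²/100.71 + (95−74.6)²/74.6 + (34−44.76)²/44.76 + (26−18.65)²/18.65 + (4−11.19)²/11.19
   = 0.5922 + 5.0382 + 0.3929 + 5.5786 + 2.5866 + 2.8966 + 4.6198
Sum = 21.705
df = 5. Since 21.705 > 9.236, we reject H₀.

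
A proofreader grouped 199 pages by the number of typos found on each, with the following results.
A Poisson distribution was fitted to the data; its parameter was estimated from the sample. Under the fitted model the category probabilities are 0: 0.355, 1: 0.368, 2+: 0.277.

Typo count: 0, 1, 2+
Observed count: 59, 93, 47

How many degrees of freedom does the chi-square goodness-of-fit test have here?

1

There are k = 3 categories and 1 parameter estimated from the data, so df = 3 − 1 − 1 = 1.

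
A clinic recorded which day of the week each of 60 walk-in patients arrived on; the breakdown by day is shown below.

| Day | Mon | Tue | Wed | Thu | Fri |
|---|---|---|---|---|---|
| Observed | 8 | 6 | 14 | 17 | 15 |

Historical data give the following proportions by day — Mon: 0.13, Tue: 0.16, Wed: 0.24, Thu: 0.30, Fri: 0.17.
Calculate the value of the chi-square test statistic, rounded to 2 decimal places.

3.68

Expected counts E_i = n·p_i: 60×0.13 = 7.8, 60×0.16 = 9.6, 60×0.24 = 14.4, 60×0.30 = 18, 60×0.17 = 10.2.
cat         O        E   (O−E)²/E
Mon         8      7.8      0.005
Tue         6      9.6      1.350
Wed        14     14.4      0.011
Thu        17       18      0.056
Fri        15     10.2      2.259
Sum = 3.68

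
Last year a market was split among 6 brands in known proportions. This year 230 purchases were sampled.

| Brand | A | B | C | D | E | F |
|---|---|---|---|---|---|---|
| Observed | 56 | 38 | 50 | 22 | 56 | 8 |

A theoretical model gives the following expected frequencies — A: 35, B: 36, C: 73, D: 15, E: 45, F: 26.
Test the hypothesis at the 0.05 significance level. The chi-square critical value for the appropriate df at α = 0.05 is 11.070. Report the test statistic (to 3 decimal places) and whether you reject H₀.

χ² = (56−35)²/35 + (38−36)²/36 + (50−73)²/73 + (22−15)²/15 + (56−45)²/45 + (8−26)²/26
   = 12.6000 + 0.1111 + 7.2466 + 3.2667 + 2.6889 + 12.4615
Sum = 38.375
df = 5. Since 38.375 > 11.070, we reject H₀.

38.375; reject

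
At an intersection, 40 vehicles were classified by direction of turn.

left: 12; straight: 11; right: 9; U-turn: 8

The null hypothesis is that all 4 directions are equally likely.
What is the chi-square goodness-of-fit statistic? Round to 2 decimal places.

1.00

Expected count for each of the 4 categories: 40/4 = 10.
left: (12 − 10)²/10 = 4/10 = 0.400
straight: (11 − 10)²/10 = 1/10 = 0.100
right: (9 − 10)²/10 = 1/10 = 0.100
U-turn: (8 − 10)²/10 = 4/10 = 0.400
Sum = 1.00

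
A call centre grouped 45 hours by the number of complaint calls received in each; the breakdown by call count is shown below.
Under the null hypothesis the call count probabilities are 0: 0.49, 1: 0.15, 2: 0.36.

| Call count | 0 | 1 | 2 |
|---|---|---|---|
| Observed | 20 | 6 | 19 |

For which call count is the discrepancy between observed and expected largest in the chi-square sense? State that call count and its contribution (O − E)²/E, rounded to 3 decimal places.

2, 0.484

Expected counts E_i = n·p_i: 45×0.49 = 22.05, 45×0.15 = 6.75, 45×0.36 = 16.2.
cat         O        E   (O−E)²/E
0          20    22.05     0.1906
1           6     6.75     0.0833
2          19     16.2     0.4840
The largest term is for 2: 0.484.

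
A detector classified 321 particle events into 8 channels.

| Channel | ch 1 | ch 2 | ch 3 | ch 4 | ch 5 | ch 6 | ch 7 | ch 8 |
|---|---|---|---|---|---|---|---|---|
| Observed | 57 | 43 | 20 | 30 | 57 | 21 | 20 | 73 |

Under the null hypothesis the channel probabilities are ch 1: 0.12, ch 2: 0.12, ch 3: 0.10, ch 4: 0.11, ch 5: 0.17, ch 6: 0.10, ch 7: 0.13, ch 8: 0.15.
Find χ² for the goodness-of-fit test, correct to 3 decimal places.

42.833

Expected counts E_i = n·p_i: 321×0.12 = 38.52, 321×0.12 = 38.52, 321×0.10 = 32.1, 321×0.11 = 35.31, 321×0.17 = 54.57, 321×0.10 = 32.1, 321×0.13 = 41.73, 321×0.15 = 48.15.
χ² = (57−38.52)²/38.52 + (43−38.52)²/38.52 + (20−32.1)²/32.1 + (30−35.31)²/35.31 + (57−54.57)²/54.57 + (21−32.1)²/32.1 + (20−41.73)²/41.73 + (73−48.15)²/48.15
   = 8.8658 + 0.5210 + 4.5611 + 0.7985 + 0.1082 + 3.8383 + 11.3154 + 12.8250
Sum = 42.833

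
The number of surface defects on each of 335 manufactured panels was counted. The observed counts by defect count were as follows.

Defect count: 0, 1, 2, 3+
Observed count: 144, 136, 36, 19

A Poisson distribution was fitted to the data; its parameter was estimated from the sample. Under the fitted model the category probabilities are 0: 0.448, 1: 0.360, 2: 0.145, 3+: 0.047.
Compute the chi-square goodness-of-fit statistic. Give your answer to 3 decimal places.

Expected counts E_i = n·p_i: 335×0.448 = 150.08, 335×0.360 = 120.6, 335×0.145 = 48.575, 335×0.047 = 15.745.
χ² = (144−150.08)²/150.08 + (136−120.6)²/120.6 + (36−48.575)²/48.575 + (19−15.745)²/15.745
   = 0.2463 + 1.9665 + 3.2554 + 0.6729
Sum = 6.141

6.141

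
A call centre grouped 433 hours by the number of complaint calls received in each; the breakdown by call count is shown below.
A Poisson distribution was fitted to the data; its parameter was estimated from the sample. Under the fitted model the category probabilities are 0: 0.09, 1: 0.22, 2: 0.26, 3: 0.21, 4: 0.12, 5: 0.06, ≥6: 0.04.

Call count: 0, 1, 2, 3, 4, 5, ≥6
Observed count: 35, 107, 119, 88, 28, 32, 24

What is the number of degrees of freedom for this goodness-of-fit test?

There are k = 7 categories and 1 parameter estimated from the data, so df = 7 − 1 − 1 = 5.

5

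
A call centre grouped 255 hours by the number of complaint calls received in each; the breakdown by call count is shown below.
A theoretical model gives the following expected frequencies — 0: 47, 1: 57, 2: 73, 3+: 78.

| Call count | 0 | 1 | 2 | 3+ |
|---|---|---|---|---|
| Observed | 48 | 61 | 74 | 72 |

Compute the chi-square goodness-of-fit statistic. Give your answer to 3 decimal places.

0.777

0: (48 − 47)²/47 = 1/47 = 0.0213
1: (61 − 57)²/57 = 16/57 = 0.2807
2: (74 − 73)²/73 = 1/73 = 0.0137
3+: (72 − 78)²/78 = 36/78 = 0.4615
Sum = 0.777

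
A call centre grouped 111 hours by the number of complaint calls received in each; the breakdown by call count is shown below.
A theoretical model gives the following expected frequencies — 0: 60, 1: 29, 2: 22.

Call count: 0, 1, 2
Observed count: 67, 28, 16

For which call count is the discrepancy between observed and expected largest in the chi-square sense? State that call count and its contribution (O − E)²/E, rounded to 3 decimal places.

χ² = (67−60)²/60 + (28−29)²/29 + (16−22)²/22
   = 0.8167 + 0.0345 + 1.6364
The largest term is for 2: 1.636.

2, 1.636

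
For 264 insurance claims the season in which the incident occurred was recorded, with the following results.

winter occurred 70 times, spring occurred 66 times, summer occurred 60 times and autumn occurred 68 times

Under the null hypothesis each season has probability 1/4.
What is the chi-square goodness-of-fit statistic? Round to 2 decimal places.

0.85

Expected count for each of the 4 categories: 264/4 = 66.
winter: (70 − 66)²/66 = 16/66 = 0.242
spring: (66 − 66)²/66 = 0/66 = 0.000
summer: (60 − 66)²/66 = 36/66 = 0.545
autumn: (68 − 66)²/66 = 4/66 = 0.061
Sum = 0.85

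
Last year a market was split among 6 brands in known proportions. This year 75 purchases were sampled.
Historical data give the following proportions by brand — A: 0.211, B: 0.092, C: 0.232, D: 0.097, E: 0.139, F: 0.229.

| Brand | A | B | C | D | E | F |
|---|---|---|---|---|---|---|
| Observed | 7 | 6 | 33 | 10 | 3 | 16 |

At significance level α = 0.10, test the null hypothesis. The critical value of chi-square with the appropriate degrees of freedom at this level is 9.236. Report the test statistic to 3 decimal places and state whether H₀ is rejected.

Expected counts E_i = n·p_i: 75×0.211 = 15.825, 75×0.092 = 6.9, 75×0.232 = 17.4, 75×0.097 = 7.275, 75×0.139 = 10.425, 75×0.229 = 17.175.
A: (7 − 15.825)²/15.825 = 77.880625/15.825 = 4.9214
B: (6 − 6.9)²/6.9 = 0.81/6.9 = 0.1174
C: (33 − 17.4)²/17.4 = 243.36/17.4 = 13.9862
D: (10 − 7.275)²/7.275 = 7.425625/7.275 = 1.0207
E: (3 − 10.425)²/10.425 = 55.130625/10.425 = 5.2883
F: (16 − 17.175)²/17.175 = 1.380625/17.175 = 0.0804
Sum = 25.414
df = 5. Since 25.414 > 9.236, we reject H₀.

25.414; reject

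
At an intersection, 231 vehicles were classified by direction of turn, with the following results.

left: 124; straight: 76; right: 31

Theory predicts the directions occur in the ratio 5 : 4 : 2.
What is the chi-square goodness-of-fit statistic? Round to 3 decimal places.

Ratio total = 11. Expected counts: 231×5/11 = 105, 231×4/11 = 84, 231×2/11 = 42.
cat           O        E   (O−E)²/E
left        124      105     3.4381
straight     76       84     0.7619
right        31       42     2.8810
Sum = 7.081

7.081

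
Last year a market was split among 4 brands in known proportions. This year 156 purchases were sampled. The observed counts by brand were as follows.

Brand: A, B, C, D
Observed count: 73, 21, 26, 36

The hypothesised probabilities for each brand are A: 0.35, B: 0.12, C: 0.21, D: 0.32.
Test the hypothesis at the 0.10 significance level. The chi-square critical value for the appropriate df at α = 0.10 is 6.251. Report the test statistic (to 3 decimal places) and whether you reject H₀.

Expected counts E_i = n·p_i: 156×0.35 = 54.6, 156×0.12 = 18.72, 156×0.21 = 32.76, 156×0.32 = 49.92.
cat         O        E   (O−E)²/E
A          73     54.6     6.2007
B          21    18.72     0.2777
C          26    32.76     1.3949
D          36    49.92     3.8815
Sum = 11.755
df = 3. Since 11.755 > 6.251, we reject H₀.

11.755; reject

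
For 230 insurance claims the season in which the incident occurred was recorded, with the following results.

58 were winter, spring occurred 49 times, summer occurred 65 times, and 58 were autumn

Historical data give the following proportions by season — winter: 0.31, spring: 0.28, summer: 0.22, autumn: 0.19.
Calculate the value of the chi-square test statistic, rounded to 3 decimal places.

14.941

Expected counts E_i = n·p_i: 230×0.31 = 71.3, 230×0.28 = 64.4, 230×0.22 = 50.6, 230×0.19 = 43.7.
χ² = (58−71.3)²/71.3 + (49−64.4)²/64.4 + (65−50.6)²/50.6 + (58−43.7)²/43.7
   = 2.4809 + 3.6826 + 4.0980 + 4.6794
Sum = 14.941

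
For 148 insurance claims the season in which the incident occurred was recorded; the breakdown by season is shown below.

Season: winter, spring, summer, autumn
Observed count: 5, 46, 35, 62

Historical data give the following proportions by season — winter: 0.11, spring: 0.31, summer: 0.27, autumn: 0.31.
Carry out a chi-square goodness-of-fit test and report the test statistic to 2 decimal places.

14.10

Expected counts E_i = n·p_i: 148×0.11 = 16.28, 148×0.31 = 45.88, 148×0.27 = 39.96, 148×0.31 = 45.88.
cat         O        E   (O−E)²/E
winter      5    16.28      7.816
spring     46    45.88      0.000
summer     35    39.96      0.616
autumn     62    45.88      5.664
Sum = 14.10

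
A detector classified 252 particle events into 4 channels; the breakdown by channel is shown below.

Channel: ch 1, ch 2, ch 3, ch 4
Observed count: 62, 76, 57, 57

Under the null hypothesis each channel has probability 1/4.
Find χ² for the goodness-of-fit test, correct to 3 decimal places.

Expected count for each of the 4 categories: 252/4 = 63.
cat         O        E   (O−E)²/E
ch 1       62       63     0.0159
ch 2       76       63     2.6825
ch 3       57       63     0.5714
ch 4       57       63     0.5714
Sum = 3.841

3.841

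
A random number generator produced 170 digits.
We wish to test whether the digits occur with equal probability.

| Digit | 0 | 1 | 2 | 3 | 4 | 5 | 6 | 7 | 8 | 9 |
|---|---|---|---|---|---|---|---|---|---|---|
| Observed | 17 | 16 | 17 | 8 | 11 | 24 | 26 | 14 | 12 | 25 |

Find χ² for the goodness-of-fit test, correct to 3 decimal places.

20.353

Under H₀ each category has probability 1/10, so each expected count is 170/10 = 17.
cat         O        E   (O−E)²/E
0          17       17     0.0000
1          16       17     0.0588
2          17       17     0.0000
3           8       17     4.7647
4          11       17     2.1176
5          24       17     2.8824
6          26       17     4.7647
7          14       17     0.5294
8          12       17     1.4706
9          25       17     3.7647
Sum = 20.353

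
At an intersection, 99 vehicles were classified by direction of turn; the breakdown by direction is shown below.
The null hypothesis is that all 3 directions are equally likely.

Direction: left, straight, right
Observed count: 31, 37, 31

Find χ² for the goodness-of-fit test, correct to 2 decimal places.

0.73

Under H₀ each category has probability 1/3, so each expected count is 99/3 = 33.
χ² = (31−33)²/33 + (37−33)²/33 + (31−33)²/33
   = 0.121 + 0.485 + 0.121
Sum = 0.73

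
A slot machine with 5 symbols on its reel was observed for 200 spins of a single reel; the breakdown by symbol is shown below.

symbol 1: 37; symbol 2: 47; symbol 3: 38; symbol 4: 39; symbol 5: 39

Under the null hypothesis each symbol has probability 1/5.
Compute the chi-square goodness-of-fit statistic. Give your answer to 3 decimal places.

Under H₀ each category has probability 1/5, so each expected count is 200/5 = 40.
symbol 1: (37 − 40)²/40 = 9/40 = 0.2250
symbol 2: (47 − 40)²/40 = 49/40 = 1.2250
symbol 3: (38 − 40)²/40 = 4/40 = 0.1000
symbol 4: (39 − 40)²/40 = 1/40 = 0.0250
symbol 5: (39 − 40)²/40 = 1/40 = 0.0250
Sum = 1.600

1.600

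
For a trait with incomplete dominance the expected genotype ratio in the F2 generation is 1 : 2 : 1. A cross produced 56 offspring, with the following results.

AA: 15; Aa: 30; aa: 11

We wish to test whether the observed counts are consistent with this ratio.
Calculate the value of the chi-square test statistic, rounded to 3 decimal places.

0.857

Ratio total = 4. Expected counts: 56×1/4 = 14, 56×2/4 = 28, 56×1/4 = 14.
AA: (15 − 14)²/14 = 1/14 = 0.0714
Aa: (30 − 28)²/28 = 4/28 = 0.1429
aa: (11 − 14)²/14 = 9/14 = 0.6429
Sum = 0.857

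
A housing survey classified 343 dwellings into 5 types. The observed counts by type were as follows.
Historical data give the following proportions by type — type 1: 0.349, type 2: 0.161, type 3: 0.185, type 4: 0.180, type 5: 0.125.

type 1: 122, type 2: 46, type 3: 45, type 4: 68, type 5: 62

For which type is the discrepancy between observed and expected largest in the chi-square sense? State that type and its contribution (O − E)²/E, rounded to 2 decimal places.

type 5, 8.53

Expected counts E_i = n·p_i: 343×0.349 = 119.707, 343×0.161 = 55.223, 343×0.185 = 63.455, 343×0.180 = 61.74, 343×0.125 = 42.875.
χ² = (122−119.707)²/119.707 + (46−55.223)²/55.223 + (45−63.455)²/63.455 + (68−61.74)²/61.74 + (62−42.875)²/42.875
   = 0.044 + 1.540 + 5.367 + 0.635 + 8.531
The largest term is for type 5: 8.53.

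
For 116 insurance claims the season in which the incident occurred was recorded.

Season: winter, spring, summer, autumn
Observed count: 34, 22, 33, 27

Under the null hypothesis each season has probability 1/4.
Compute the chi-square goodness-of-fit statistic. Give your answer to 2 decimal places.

3.24

Under H₀ each category has probability 1/4, so each expected count is 116/4 = 29.
winter: (34 − 29)²/29 = 25/29 = 0.862
spring: (22 − 29)²/29 = 49/29 = 1.690
summer: (33 − 29)²/29 = 16/29 = 0.552
autumn: (27 − 29)²/29 = 4/29 = 0.138
Sum = 3.24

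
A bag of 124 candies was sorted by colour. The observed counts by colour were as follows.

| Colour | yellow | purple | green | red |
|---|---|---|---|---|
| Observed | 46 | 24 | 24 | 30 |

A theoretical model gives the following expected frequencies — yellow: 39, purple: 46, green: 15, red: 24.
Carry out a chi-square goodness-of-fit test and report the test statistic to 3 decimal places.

χ² = (46−39)²/39 + (24−46)²/46 + (24−15)²/15 + (30−24)²/24
   = 1.2564 + 10.5217 + 5.4000 + 1.5000
Sum = 18.678

18.678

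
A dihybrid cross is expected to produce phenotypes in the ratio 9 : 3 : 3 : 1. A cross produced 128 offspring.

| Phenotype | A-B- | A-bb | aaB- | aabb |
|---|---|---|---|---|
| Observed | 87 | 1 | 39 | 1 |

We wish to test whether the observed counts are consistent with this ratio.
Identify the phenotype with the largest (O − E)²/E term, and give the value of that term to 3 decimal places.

A-bb, 22.042

Ratio total = 16. Expected counts: 128×9/16 = 72, 128×3/16 = 24, 128×3/16 = 24, 128×1/16 = 8.
A-B-: (87 − 72)²/72 = 225/72 = 3.1250
A-bb: (1 − 24)²/24 = 529/24 = 22.0417
aaB-: (39 − 24)²/24 = 225/24 = 9.3750
aabb: (1 − 8)²/8 = 49/8 = 6.1250
The largest term is for A-bb: 22.042.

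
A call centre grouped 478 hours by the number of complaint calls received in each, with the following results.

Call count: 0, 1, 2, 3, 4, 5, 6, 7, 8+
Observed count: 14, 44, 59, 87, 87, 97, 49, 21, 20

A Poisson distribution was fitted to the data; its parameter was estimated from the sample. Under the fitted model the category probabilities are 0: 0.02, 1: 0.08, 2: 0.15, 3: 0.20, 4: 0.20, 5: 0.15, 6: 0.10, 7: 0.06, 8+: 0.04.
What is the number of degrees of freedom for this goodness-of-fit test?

There are k = 9 categories and 1 parameter estimated from the data, so df = 9 − 1 − 1 = 7.

7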